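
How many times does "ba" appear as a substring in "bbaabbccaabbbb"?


Searching for "ba" in "bbaabbccaabbbb"
Scanning each position:
  Position 0: "bb" => no
  Position 1: "ba" => MATCH
  Position 2: "aa" => no
  Position 3: "ab" => no
  Position 4: "bb" => no
  Position 5: "bc" => no
  Position 6: "cc" => no
  Position 7: "ca" => no
  Position 8: "aa" => no
  Position 9: "ab" => no
  Position 10: "bb" => no
  Position 11: "bb" => no
  Position 12: "bb" => no
Total occurrences: 1

1


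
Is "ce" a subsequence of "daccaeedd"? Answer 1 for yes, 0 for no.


Check if "ce" is a subsequence of "daccaeedd"
Greedy scan:
  Position 0 ('d'): no match needed
  Position 1 ('a'): no match needed
  Position 2 ('c'): matches sub[0] = 'c'
  Position 3 ('c'): no match needed
  Position 4 ('a'): no match needed
  Position 5 ('e'): matches sub[1] = 'e'
  Position 6 ('e'): no match needed
  Position 7 ('d'): no match needed
  Position 8 ('d'): no match needed
All 2 characters matched => is a subsequence

1


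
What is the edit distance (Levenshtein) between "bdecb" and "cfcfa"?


Computing edit distance: "bdecb" -> "cfcfa"
DP table:
           c    f    c    f    a
      0    1    2    3    4    5
  b   1    1    2    3    4    5
  d   2    2    2    3    4    5
  e   3    3    3    3    4    5
  c   4    3    4    3    4    5
  b   5    4    4    4    4    5
Edit distance = dp[5][5] = 5

5


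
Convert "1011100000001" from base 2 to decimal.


Input: "1011100000001" in base 2
Positional expansion:
  Digit '1' (value 1) x 2^12 = 4096
  Digit '0' (value 0) x 2^11 = 0
  Digit '1' (value 1) x 2^10 = 1024
  Digit '1' (value 1) x 2^9 = 512
  Digit '1' (value 1) x 2^8 = 256
  Digit '0' (value 0) x 2^7 = 0
  Digit '0' (value 0) x 2^6 = 0
  Digit '0' (value 0) x 2^5 = 0
  Digit '0' (value 0) x 2^4 = 0
  Digit '0' (value 0) x 2^3 = 0
  Digit '0' (value 0) x 2^2 = 0
  Digit '0' (value 0) x 2^1 = 0
  Digit '1' (value 1) x 2^0 = 1
Sum = 5889

5889


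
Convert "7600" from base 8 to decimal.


Input: "7600" in base 8
Positional expansion:
  Digit '7' (value 7) x 8^3 = 3584
  Digit '6' (value 6) x 8^2 = 384
  Digit '0' (value 0) x 8^1 = 0
  Digit '0' (value 0) x 8^0 = 0
Sum = 3968

3968


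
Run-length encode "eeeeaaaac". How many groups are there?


Input: eeeeaaaac
Scanning for consecutive runs:
  Group 1: 'e' x 4 (positions 0-3)
  Group 2: 'a' x 4 (positions 4-7)
  Group 3: 'c' x 1 (positions 8-8)
Total groups: 3

3


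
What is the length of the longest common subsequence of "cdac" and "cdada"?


LCS of "cdac" and "cdada"
DP table:
           c    d    a    d    a
      0    0    0    0    0    0
  c   0    1    1    1    1    1
  d   0    1    2    2    2    2
  a   0    1    2    3    3    3
  c   0    1    2    3    3    3
LCS length = dp[4][5] = 3

3


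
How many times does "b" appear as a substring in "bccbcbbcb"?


Searching for "b" in "bccbcbbcb"
Scanning each position:
  Position 0: "b" => MATCH
  Position 1: "c" => no
  Position 2: "c" => no
  Position 3: "b" => MATCH
  Position 4: "c" => no
  Position 5: "b" => MATCH
  Position 6: "b" => MATCH
  Position 7: "c" => no
  Position 8: "b" => MATCH
Total occurrences: 5

5


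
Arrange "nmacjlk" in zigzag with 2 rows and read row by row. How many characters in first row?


Zigzag "nmacjlk" into 2 rows:
Placing characters:
  'n' => row 0
  'm' => row 1
  'a' => row 0
  'c' => row 1
  'j' => row 0
  'l' => row 1
  'k' => row 0
Rows:
  Row 0: "najk"
  Row 1: "mcl"
First row length: 4

4


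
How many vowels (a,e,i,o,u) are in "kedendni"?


Input: kedendni
Checking each character:
  'k' at position 0: consonant
  'e' at position 1: vowel (running total: 1)
  'd' at position 2: consonant
  'e' at position 3: vowel (running total: 2)
  'n' at position 4: consonant
  'd' at position 5: consonant
  'n' at position 6: consonant
  'i' at position 7: vowel (running total: 3)
Total vowels: 3

3


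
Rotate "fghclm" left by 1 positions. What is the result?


Input: "fghclm", rotate left by 1
First 1 characters: "f"
Remaining characters: "ghclm"
Concatenate remaining + first: "ghclm" + "f" = "ghclmf"

ghclmf


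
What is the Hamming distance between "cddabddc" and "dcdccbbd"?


Comparing "cddabddc" and "dcdccbbd" position by position:
  Position 0: 'c' vs 'd' => differ
  Position 1: 'd' vs 'c' => differ
  Position 2: 'd' vs 'd' => same
  Position 3: 'a' vs 'c' => differ
  Position 4: 'b' vs 'c' => differ
  Position 5: 'd' vs 'b' => differ
  Position 6: 'd' vs 'b' => differ
  Position 7: 'c' vs 'd' => differ
Total differences (Hamming distance): 7

7


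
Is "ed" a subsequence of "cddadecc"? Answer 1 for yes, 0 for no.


Check if "ed" is a subsequence of "cddadecc"
Greedy scan:
  Position 0 ('c'): no match needed
  Position 1 ('d'): no match needed
  Position 2 ('d'): no match needed
  Position 3 ('a'): no match needed
  Position 4 ('d'): no match needed
  Position 5 ('e'): matches sub[0] = 'e'
  Position 6 ('c'): no match needed
  Position 7 ('c'): no match needed
Only matched 1/2 characters => not a subsequence

0


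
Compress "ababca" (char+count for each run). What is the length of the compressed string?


Input: ababca
Runs:
  'a' x 1 => "a1"
  'b' x 1 => "b1"
  'a' x 1 => "a1"
  'b' x 1 => "b1"
  'c' x 1 => "c1"
  'a' x 1 => "a1"
Compressed: "a1b1a1b1c1a1"
Compressed length: 12

12


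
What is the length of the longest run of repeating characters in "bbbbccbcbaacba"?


Input: "bbbbccbcbaacba"
Scanning for longest run:
  Position 1 ('b'): continues run of 'b', length=2
  Position 2 ('b'): continues run of 'b', length=3
  Position 3 ('b'): continues run of 'b', length=4
  Position 4 ('c'): new char, reset run to 1
  Position 5 ('c'): continues run of 'c', length=2
  Position 6 ('b'): new char, reset run to 1
  Position 7 ('c'): new char, reset run to 1
  Position 8 ('b'): new char, reset run to 1
  Position 9 ('a'): new char, reset run to 1
  Position 10 ('a'): continues run of 'a', length=2
  Position 11 ('c'): new char, reset run to 1
  Position 12 ('b'): new char, reset run to 1
  Position 13 ('a'): new char, reset run to 1
Longest run: 'b' with length 4

4


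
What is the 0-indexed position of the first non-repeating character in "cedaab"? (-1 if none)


Input: cedaab
Character frequencies:
  'a': 2
  'b': 1
  'c': 1
  'd': 1
  'e': 1
Scanning left to right for freq == 1:
  Position 0 ('c'): unique! => answer = 0

0


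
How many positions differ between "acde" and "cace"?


Comparing "acde" and "cace" position by position:
  Position 0: 'a' vs 'c' => DIFFER
  Position 1: 'c' vs 'a' => DIFFER
  Position 2: 'd' vs 'c' => DIFFER
  Position 3: 'e' vs 'e' => same
Positions that differ: 3

3


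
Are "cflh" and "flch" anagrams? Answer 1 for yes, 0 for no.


Strings: "cflh", "flch"
Sorted first:  cfhl
Sorted second: cfhl
Sorted forms match => anagrams

1


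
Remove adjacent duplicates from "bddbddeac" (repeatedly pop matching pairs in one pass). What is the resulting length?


Input: bddbddeac
Stack-based adjacent duplicate removal:
  Read 'b': push. Stack: b
  Read 'd': push. Stack: bd
  Read 'd': matches stack top 'd' => pop. Stack: b
  Read 'b': matches stack top 'b' => pop. Stack: (empty)
  Read 'd': push. Stack: d
  Read 'd': matches stack top 'd' => pop. Stack: (empty)
  Read 'e': push. Stack: e
  Read 'a': push. Stack: ea
  Read 'c': push. Stack: eac
Final stack: "eac" (length 3)

3


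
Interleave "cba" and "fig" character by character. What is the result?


Interleaving "cba" and "fig":
  Position 0: 'c' from first, 'f' from second => "cf"
  Position 1: 'b' from first, 'i' from second => "bi"
  Position 2: 'a' from first, 'g' from second => "ag"
Result: cfbiag

cfbiag


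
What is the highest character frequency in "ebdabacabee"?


Input: ebdabacabee
Character counts:
  'a': 3
  'b': 3
  'c': 1
  'd': 1
  'e': 3
Maximum frequency: 3

3


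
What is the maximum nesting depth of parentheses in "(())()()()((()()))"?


Input: "(())()()()((()()))"
Tracking depth:
  Position 0 '(': depth becomes 1
  Position 1 '(': depth becomes 2
  Position 2 ')': depth becomes 1
  Position 3 ')': depth becomes 0
  Position 4 '(': depth becomes 1
  Position 5 ')': depth becomes 0
  Position 6 '(': depth becomes 1
  Position 7 ')': depth becomes 0
  Position 8 '(': depth becomes 1
  Position 9 ')': depth becomes 0
  Position 10 '(': depth becomes 1
  Position 11 '(': depth becomes 2
  Position 12 '(': depth becomes 3
  Position 13 ')': depth becomes 2
  Position 14 '(': depth becomes 3
  Position 15 ')': depth becomes 2
  Position 16 ')': depth becomes 1
  Position 17 ')': depth becomes 0
Maximum depth reached: 3

3


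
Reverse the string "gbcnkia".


Input: gbcnkia
Reading characters right to left:
  Position 6: 'a'
  Position 5: 'i'
  Position 4: 'k'
  Position 3: 'n'
  Position 2: 'c'
  Position 1: 'b'
  Position 0: 'g'
Reversed: aikncbg

aikncbg


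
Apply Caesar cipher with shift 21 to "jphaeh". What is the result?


Caesar cipher: shift "jphaeh" by 21
  'j' (pos 9) + 21 = pos 4 = 'e'
  'p' (pos 15) + 21 = pos 10 = 'k'
  'h' (pos 7) + 21 = pos 2 = 'c'
  'a' (pos 0) + 21 = pos 21 = 'v'
  'e' (pos 4) + 21 = pos 25 = 'z'
  'h' (pos 7) + 21 = pos 2 = 'c'
Result: ekcvzc

ekcvzc


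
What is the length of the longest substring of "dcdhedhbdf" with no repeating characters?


Input: "dcdhedhbdf"
Sliding window (track last position of each char):
  Position 0 ('d'): window [0,0] length 1 -- new best
  Position 1 ('c'): window [0,1] length 2 -- new best
  Position 2 ('d'): repeat (last at 0), move window start to 1
  Position 2 ('d'): window [1,2] length 2
  Position 3 ('h'): window [1,3] length 3 -- new best
  Position 4 ('e'): window [1,4] length 4 -- new best
  Position 5 ('d'): repeat (last at 2), move window start to 3
  Position 5 ('d'): window [3,5] length 3
  Position 6 ('h'): repeat (last at 3), move window start to 4
  Position 6 ('h'): window [4,6] length 3
  Position 7 ('b'): window [4,7] length 4
  Position 8 ('d'): repeat (last at 5), move window start to 6
  Position 8 ('d'): window [6,8] length 3
  Position 9 ('f'): window [6,9] length 4
Longest substring with no repeats: "cdhe" with length 4

4


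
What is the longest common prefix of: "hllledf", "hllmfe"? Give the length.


Words: hllledf, hllmfe
  Position 0: all 'h' => match
  Position 1: all 'l' => match
  Position 2: all 'l' => match
  Position 3: ('l', 'm') => mismatch, stop
LCP = "hll" (length 3)

3


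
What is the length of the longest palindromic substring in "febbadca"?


Input: "febbadca"
Checking substrings for palindromes:
  [2:4] "bb" (len 2) => palindrome
Longest palindromic substring: "bb" with length 2

2


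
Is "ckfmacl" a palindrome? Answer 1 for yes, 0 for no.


Input: ckfmacl
Reversed: lcamfkc
  Compare pos 0 ('c') with pos 6 ('l'): MISMATCH
  Compare pos 1 ('k') with pos 5 ('c'): MISMATCH
  Compare pos 2 ('f') with pos 4 ('a'): MISMATCH
Result: not a palindrome

0


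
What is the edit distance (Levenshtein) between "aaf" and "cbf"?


Computing edit distance: "aaf" -> "cbf"
DP table:
           c    b    f
      0    1    2    3
  a   1    1    2    3
  a   2    2    2    3
  f   3    3    3    2
Edit distance = dp[3][3] = 2

2


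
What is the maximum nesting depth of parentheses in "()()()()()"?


Input: "()()()()()"
Tracking depth:
  Position 0 '(': depth becomes 1
  Position 1 ')': depth becomes 0
  Position 2 '(': depth becomes 1
  Position 3 ')': depth becomes 0
  Position 4 '(': depth becomes 1
  Position 5 ')': depth becomes 0
  Position 6 '(': depth becomes 1
  Position 7 ')': depth becomes 0
  Position 8 '(': depth becomes 1
  Position 9 ')': depth becomes 0
Maximum depth reached: 1

1


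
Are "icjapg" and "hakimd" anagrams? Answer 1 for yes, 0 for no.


Strings: "icjapg", "hakimd"
Sorted first:  acgijp
Sorted second: adhikm
Differ at position 1: 'c' vs 'd' => not anagrams

0


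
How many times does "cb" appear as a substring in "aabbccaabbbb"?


Searching for "cb" in "aabbccaabbbb"
Scanning each position:
  Position 0: "aa" => no
  Position 1: "ab" => no
  Position 2: "bb" => no
  Position 3: "bc" => no
  Position 4: "cc" => no
  Position 5: "ca" => no
  Position 6: "aa" => no
  Position 7: "ab" => no
  Position 8: "bb" => no
  Position 9: "bb" => no
  Position 10: "bb" => no
Total occurrences: 0

0


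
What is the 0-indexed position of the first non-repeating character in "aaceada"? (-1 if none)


Input: aaceada
Character frequencies:
  'a': 4
  'c': 1
  'd': 1
  'e': 1
Scanning left to right for freq == 1:
  Position 0 ('a'): freq=4, skip
  Position 1 ('a'): freq=4, skip
  Position 2 ('c'): unique! => answer = 2

2


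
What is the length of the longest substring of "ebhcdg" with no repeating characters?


Input: "ebhcdg"
Sliding window (track last position of each char):
  Position 0 ('e'): window [0,0] length 1 -- new best
  Position 1 ('b'): window [0,1] length 2 -- new best
  Position 2 ('h'): window [0,2] length 3 -- new best
  Position 3 ('c'): window [0,3] length 4 -- new best
  Position 4 ('d'): window [0,4] length 5 -- new best
  Position 5 ('g'): window [0,5] length 6 -- new best
Longest substring with no repeats: "ebhcdg" with length 6

6


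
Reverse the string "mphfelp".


Input: mphfelp
Reading characters right to left:
  Position 6: 'p'
  Position 5: 'l'
  Position 4: 'e'
  Position 3: 'f'
  Position 2: 'h'
  Position 1: 'p'
  Position 0: 'm'
Reversed: plefhpm

plefhpm


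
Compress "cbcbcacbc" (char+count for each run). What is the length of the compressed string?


Input: cbcbcacbc
Runs:
  'c' x 1 => "c1"
  'b' x 1 => "b1"
  'c' x 1 => "c1"
  'b' x 1 => "b1"
  'c' x 1 => "c1"
  'a' x 1 => "a1"
  'c' x 1 => "c1"
  'b' x 1 => "b1"
  'c' x 1 => "c1"
Compressed: "c1b1c1b1c1a1c1b1c1"
Compressed length: 18

18


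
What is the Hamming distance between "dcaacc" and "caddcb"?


Comparing "dcaacc" and "caddcb" position by position:
  Position 0: 'd' vs 'c' => differ
  Position 1: 'c' vs 'a' => differ
  Position 2: 'a' vs 'd' => differ
  Position 3: 'a' vs 'd' => differ
  Position 4: 'c' vs 'c' => same
  Position 5: 'c' vs 'b' => differ
Total differences (Hamming distance): 5

5


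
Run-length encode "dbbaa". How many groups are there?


Input: dbbaa
Scanning for consecutive runs:
  Group 1: 'd' x 1 (positions 0-0)
  Group 2: 'b' x 2 (positions 1-2)
  Group 3: 'a' x 2 (positions 3-4)
Total groups: 3

3


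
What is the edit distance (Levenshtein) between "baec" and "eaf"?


Computing edit distance: "baec" -> "eaf"
DP table:
           e    a    f
      0    1    2    3
  b   1    1    2    3
  a   2    2    1    2
  e   3    2    2    2
  c   4    3    3    3
Edit distance = dp[4][3] = 3

3


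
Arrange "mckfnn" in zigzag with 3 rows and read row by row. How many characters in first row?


Zigzag "mckfnn" into 3 rows:
Placing characters:
  'm' => row 0
  'c' => row 1
  'k' => row 2
  'f' => row 1
  'n' => row 0
  'n' => row 1
Rows:
  Row 0: "mn"
  Row 1: "cfn"
  Row 2: "k"
First row length: 2

2


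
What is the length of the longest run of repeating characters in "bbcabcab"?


Input: "bbcabcab"
Scanning for longest run:
  Position 1 ('b'): continues run of 'b', length=2
  Position 2 ('c'): new char, reset run to 1
  Position 3 ('a'): new char, reset run to 1
  Position 4 ('b'): new char, reset run to 1
  Position 5 ('c'): new char, reset run to 1
  Position 6 ('a'): new char, reset run to 1
  Position 7 ('b'): new char, reset run to 1
Longest run: 'b' with length 2

2


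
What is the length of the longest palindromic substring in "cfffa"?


Input: "cfffa"
Checking substrings for palindromes:
  [1:4] "fff" (len 3) => palindrome
  [1:3] "ff" (len 2) => palindrome
  [2:4] "ff" (len 2) => palindrome
Longest palindromic substring: "fff" with length 3

3


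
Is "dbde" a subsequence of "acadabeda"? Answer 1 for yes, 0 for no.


Check if "dbde" is a subsequence of "acadabeda"
Greedy scan:
  Position 0 ('a'): no match needed
  Position 1 ('c'): no match needed
  Position 2 ('a'): no match needed
  Position 3 ('d'): matches sub[0] = 'd'
  Position 4 ('a'): no match needed
  Position 5 ('b'): matches sub[1] = 'b'
  Position 6 ('e'): no match needed
  Position 7 ('d'): matches sub[2] = 'd'
  Position 8 ('a'): no match needed
Only matched 3/4 characters => not a subsequence

0


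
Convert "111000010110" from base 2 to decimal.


Input: "111000010110" in base 2
Positional expansion:
  Digit '1' (value 1) x 2^11 = 2048
  Digit '1' (value 1) x 2^10 = 1024
  Digit '1' (value 1) x 2^9 = 512
  Digit '0' (value 0) x 2^8 = 0
  Digit '0' (value 0) x 2^7 = 0
  Digit '0' (value 0) x 2^6 = 0
  Digit '0' (value 0) x 2^5 = 0
  Digit '1' (value 1) x 2^4 = 16
  Digit '0' (value 0) x 2^3 = 0
  Digit '1' (value 1) x 2^2 = 4
  Digit '1' (value 1) x 2^1 = 2
  Digit '0' (value 0) x 2^0 = 0
Sum = 3606

3606


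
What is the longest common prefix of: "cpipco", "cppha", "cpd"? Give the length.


Words: cpipco, cppha, cpd
  Position 0: all 'c' => match
  Position 1: all 'p' => match
  Position 2: ('i', 'p', 'd') => mismatch, stop
LCP = "cp" (length 2)

2


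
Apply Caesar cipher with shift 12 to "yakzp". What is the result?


Caesar cipher: shift "yakzp" by 12
  'y' (pos 24) + 12 = pos 10 = 'k'
  'a' (pos 0) + 12 = pos 12 = 'm'
  'k' (pos 10) + 12 = pos 22 = 'w'
  'z' (pos 25) + 12 = pos 11 = 'l'
  'p' (pos 15) + 12 = pos 1 = 'b'
Result: kmwlb

kmwlb


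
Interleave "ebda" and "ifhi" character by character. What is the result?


Interleaving "ebda" and "ifhi":
  Position 0: 'e' from first, 'i' from second => "ei"
  Position 1: 'b' from first, 'f' from second => "bf"
  Position 2: 'd' from first, 'h' from second => "dh"
  Position 3: 'a' from first, 'i' from second => "ai"
Result: eibfdhai

eibfdhai


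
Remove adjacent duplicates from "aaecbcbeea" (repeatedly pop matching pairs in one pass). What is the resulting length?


Input: aaecbcbeea
Stack-based adjacent duplicate removal:
  Read 'a': push. Stack: a
  Read 'a': matches stack top 'a' => pop. Stack: (empty)
  Read 'e': push. Stack: e
  Read 'c': push. Stack: ec
  Read 'b': push. Stack: ecb
  Read 'c': push. Stack: ecbc
  Read 'b': push. Stack: ecbcb
  Read 'e': push. Stack: ecbcbe
  Read 'e': matches stack top 'e' => pop. Stack: ecbcb
  Read 'a': push. Stack: ecbcba
Final stack: "ecbcba" (length 6)

6


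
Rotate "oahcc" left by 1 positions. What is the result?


Input: "oahcc", rotate left by 1
First 1 characters: "o"
Remaining characters: "ahcc"
Concatenate remaining + first: "ahcc" + "o" = "ahcco"

ahcco


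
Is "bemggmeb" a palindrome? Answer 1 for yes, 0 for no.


Input: bemggmeb
Reversed: bemggmeb
  Compare pos 0 ('b') with pos 7 ('b'): match
  Compare pos 1 ('e') with pos 6 ('e'): match
  Compare pos 2 ('m') with pos 5 ('m'): match
  Compare pos 3 ('g') with pos 4 ('g'): match
Result: palindrome

1


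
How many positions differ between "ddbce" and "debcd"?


Comparing "ddbce" and "debcd" position by position:
  Position 0: 'd' vs 'd' => same
  Position 1: 'd' vs 'e' => DIFFER
  Position 2: 'b' vs 'b' => same
  Position 3: 'c' vs 'c' => same
  Position 4: 'e' vs 'd' => DIFFER
Positions that differ: 2

2


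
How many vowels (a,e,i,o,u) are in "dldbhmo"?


Input: dldbhmo
Checking each character:
  'd' at position 0: consonant
  'l' at position 1: consonant
  'd' at position 2: consonant
  'b' at position 3: consonant
  'h' at position 4: consonant
  'm' at position 5: consonant
  'o' at position 6: vowel (running total: 1)
Total vowels: 1

1


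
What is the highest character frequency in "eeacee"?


Input: eeacee
Character counts:
  'a': 1
  'c': 1
  'e': 4
Maximum frequency: 4

4


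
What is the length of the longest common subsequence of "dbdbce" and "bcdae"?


LCS of "dbdbce" and "bcdae"
DP table:
           b    c    d    a    e
      0    0    0    0    0    0
  d   0    0    0    1    1    1
  b   0    1    1    1    1    1
  d   0    1    1    2    2    2
  b   0    1    1    2    2    2
  c   0    1    2    2    2    2
  e   0    1    2    2    2    3
LCS length = dp[6][5] = 3

3


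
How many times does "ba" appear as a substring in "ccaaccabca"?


Searching for "ba" in "ccaaccabca"
Scanning each position:
  Position 0: "cc" => no
  Position 1: "ca" => no
  Position 2: "aa" => no
  Position 3: "ac" => no
  Position 4: "cc" => no
  Position 5: "ca" => no
  Position 6: "ab" => no
  Position 7: "bc" => no
  Position 8: "ca" => no
Total occurrences: 0

0


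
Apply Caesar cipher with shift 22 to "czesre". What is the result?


Caesar cipher: shift "czesre" by 22
  'c' (pos 2) + 22 = pos 24 = 'y'
  'z' (pos 25) + 22 = pos 21 = 'v'
  'e' (pos 4) + 22 = pos 0 = 'a'
  's' (pos 18) + 22 = pos 14 = 'o'
  'r' (pos 17) + 22 = pos 13 = 'n'
  'e' (pos 4) + 22 = pos 0 = 'a'
Result: yvaona

yvaona


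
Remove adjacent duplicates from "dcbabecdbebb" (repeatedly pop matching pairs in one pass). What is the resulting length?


Input: dcbabecdbebb
Stack-based adjacent duplicate removal:
  Read 'd': push. Stack: d
  Read 'c': push. Stack: dc
  Read 'b': push. Stack: dcb
  Read 'a': push. Stack: dcba
  Read 'b': push. Stack: dcbab
  Read 'e': push. Stack: dcbabe
  Read 'c': push. Stack: dcbabec
  Read 'd': push. Stack: dcbabecd
  Read 'b': push. Stack: dcbabecdb
  Read 'e': push. Stack: dcbabecdbe
  Read 'b': push. Stack: dcbabecdbeb
  Read 'b': matches stack top 'b' => pop. Stack: dcbabecdbe
Final stack: "dcbabecdbe" (length 10)

10


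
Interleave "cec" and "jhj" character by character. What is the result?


Interleaving "cec" and "jhj":
  Position 0: 'c' from first, 'j' from second => "cj"
  Position 1: 'e' from first, 'h' from second => "eh"
  Position 2: 'c' from first, 'j' from second => "cj"
Result: cjehcj

cjehcj


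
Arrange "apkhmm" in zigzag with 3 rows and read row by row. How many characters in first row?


Zigzag "apkhmm" into 3 rows:
Placing characters:
  'a' => row 0
  'p' => row 1
  'k' => row 2
  'h' => row 1
  'm' => row 0
  'm' => row 1
Rows:
  Row 0: "am"
  Row 1: "phm"
  Row 2: "k"
First row length: 2

2


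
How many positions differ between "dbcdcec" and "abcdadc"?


Comparing "dbcdcec" and "abcdadc" position by position:
  Position 0: 'd' vs 'a' => DIFFER
  Position 1: 'b' vs 'b' => same
  Position 2: 'c' vs 'c' => same
  Position 3: 'd' vs 'd' => same
  Position 4: 'c' vs 'a' => DIFFER
  Position 5: 'e' vs 'd' => DIFFER
  Position 6: 'c' vs 'c' => same
Positions that differ: 3

3


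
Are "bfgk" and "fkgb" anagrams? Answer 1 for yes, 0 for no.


Strings: "bfgk", "fkgb"
Sorted first:  bfgk
Sorted second: bfgk
Sorted forms match => anagrams

1


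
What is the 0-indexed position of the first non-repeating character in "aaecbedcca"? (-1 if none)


Input: aaecbedcca
Character frequencies:
  'a': 3
  'b': 1
  'c': 3
  'd': 1
  'e': 2
Scanning left to right for freq == 1:
  Position 0 ('a'): freq=3, skip
  Position 1 ('a'): freq=3, skip
  Position 2 ('e'): freq=2, skip
  Position 3 ('c'): freq=3, skip
  Position 4 ('b'): unique! => answer = 4

4


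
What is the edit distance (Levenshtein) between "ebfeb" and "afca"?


Computing edit distance: "ebfeb" -> "afca"
DP table:
           a    f    c    a
      0    1    2    3    4
  e   1    1    2    3    4
  b   2    2    2    3    4
  f   3    3    2    3    4
  e   4    4    3    3    4
  b   5    5    4    4    4
Edit distance = dp[5][4] = 4

4


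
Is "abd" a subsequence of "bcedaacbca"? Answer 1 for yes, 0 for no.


Check if "abd" is a subsequence of "bcedaacbca"
Greedy scan:
  Position 0 ('b'): no match needed
  Position 1 ('c'): no match needed
  Position 2 ('e'): no match needed
  Position 3 ('d'): no match needed
  Position 4 ('a'): matches sub[0] = 'a'
  Position 5 ('a'): no match needed
  Position 6 ('c'): no match needed
  Position 7 ('b'): matches sub[1] = 'b'
  Position 8 ('c'): no match needed
  Position 9 ('a'): no match needed
Only matched 2/3 characters => not a subsequence

0


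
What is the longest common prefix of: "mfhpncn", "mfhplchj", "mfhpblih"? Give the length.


Words: mfhpncn, mfhplchj, mfhpblih
  Position 0: all 'm' => match
  Position 1: all 'f' => match
  Position 2: all 'h' => match
  Position 3: all 'p' => match
  Position 4: ('n', 'l', 'b') => mismatch, stop
LCP = "mfhp" (length 4)

4


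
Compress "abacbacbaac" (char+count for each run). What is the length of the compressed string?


Input: abacbacbaac
Runs:
  'a' x 1 => "a1"
  'b' x 1 => "b1"
  'a' x 1 => "a1"
  'c' x 1 => "c1"
  'b' x 1 => "b1"
  'a' x 1 => "a1"
  'c' x 1 => "c1"
  'b' x 1 => "b1"
  'a' x 2 => "a2"
  'c' x 1 => "c1"
Compressed: "a1b1a1c1b1a1c1b1a2c1"
Compressed length: 20

20


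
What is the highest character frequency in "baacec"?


Input: baacec
Character counts:
  'a': 2
  'b': 1
  'c': 2
  'e': 1
Maximum frequency: 2

2


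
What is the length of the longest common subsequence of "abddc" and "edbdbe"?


LCS of "abddc" and "edbdbe"
DP table:
           e    d    b    d    b    e
      0    0    0    0    0    0    0
  a   0    0    0    0    0    0    0
  b   0    0    0    1    1    1    1
  d   0    0    1    1    2    2    2
  d   0    0    1    1    2    2    2
  c   0    0    1    1    2    2    2
LCS length = dp[5][6] = 2

2


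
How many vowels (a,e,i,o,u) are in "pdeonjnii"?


Input: pdeonjnii
Checking each character:
  'p' at position 0: consonant
  'd' at position 1: consonant
  'e' at position 2: vowel (running total: 1)
  'o' at position 3: vowel (running total: 2)
  'n' at position 4: consonant
  'j' at position 5: consonant
  'n' at position 6: consonant
  'i' at position 7: vowel (running total: 3)
  'i' at position 8: vowel (running total: 4)
Total vowels: 4

4


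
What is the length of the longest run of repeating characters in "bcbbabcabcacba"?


Input: "bcbbabcabcacba"
Scanning for longest run:
  Position 1 ('c'): new char, reset run to 1
  Position 2 ('b'): new char, reset run to 1
  Position 3 ('b'): continues run of 'b', length=2
  Position 4 ('a'): new char, reset run to 1
  Position 5 ('b'): new char, reset run to 1
  Position 6 ('c'): new char, reset run to 1
  Position 7 ('a'): new char, reset run to 1
  Position 8 ('b'): new char, reset run to 1
  Position 9 ('c'): new char, reset run to 1
  Position 10 ('a'): new char, reset run to 1
  Position 11 ('c'): new char, reset run to 1
  Position 12 ('b'): new char, reset run to 1
  Position 13 ('a'): new char, reset run to 1
Longest run: 'b' with length 2

2


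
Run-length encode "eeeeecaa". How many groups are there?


Input: eeeeecaa
Scanning for consecutive runs:
  Group 1: 'e' x 5 (positions 0-4)
  Group 2: 'c' x 1 (positions 5-5)
  Group 3: 'a' x 2 (positions 6-7)
Total groups: 3

3


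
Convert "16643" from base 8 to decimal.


Input: "16643" in base 8
Positional expansion:
  Digit '1' (value 1) x 8^4 = 4096
  Digit '6' (value 6) x 8^3 = 3072
  Digit '6' (value 6) x 8^2 = 384
  Digit '4' (value 4) x 8^1 = 32
  Digit '3' (value 3) x 8^0 = 3
Sum = 7587

7587


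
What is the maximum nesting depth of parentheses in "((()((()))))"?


Input: "((()((()))))"
Tracking depth:
  Position 0 '(': depth becomes 1
  Position 1 '(': depth becomes 2
  Position 2 '(': depth becomes 3
  Position 3 ')': depth becomes 2
  Position 4 '(': depth becomes 3
  Position 5 '(': depth becomes 4
  Position 6 '(': depth becomes 5
  Position 7 ')': depth becomes 4
  Position 8 ')': depth becomes 3
  Position 9 ')': depth becomes 2
  Position 10 ')': depth becomes 1
  Position 11 ')': depth becomes 0
Maximum depth reached: 5

5


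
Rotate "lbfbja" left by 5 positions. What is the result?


Input: "lbfbja", rotate left by 5
First 5 characters: "lbfbj"
Remaining characters: "a"
Concatenate remaining + first: "a" + "lbfbj" = "albfbj"

albfbj


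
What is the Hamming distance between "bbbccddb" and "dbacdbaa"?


Comparing "bbbccddb" and "dbacdbaa" position by position:
  Position 0: 'b' vs 'd' => differ
  Position 1: 'b' vs 'b' => same
  Position 2: 'b' vs 'a' => differ
  Position 3: 'c' vs 'c' => same
  Position 4: 'c' vs 'd' => differ
  Position 5: 'd' vs 'b' => differ
  Position 6: 'd' vs 'a' => differ
  Position 7: 'b' vs 'a' => differ
Total differences (Hamming distance): 6

6


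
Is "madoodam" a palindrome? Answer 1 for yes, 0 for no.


Input: madoodam
Reversed: madoodam
  Compare pos 0 ('m') with pos 7 ('m'): match
  Compare pos 1 ('a') with pos 6 ('a'): match
  Compare pos 2 ('d') with pos 5 ('d'): match
  Compare pos 3 ('o') with pos 4 ('o'): match
Result: palindrome

1


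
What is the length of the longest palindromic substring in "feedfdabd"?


Input: "feedfdabd"
Checking substrings for palindromes:
  [3:6] "dfd" (len 3) => palindrome
  [1:3] "ee" (len 2) => palindrome
Longest palindromic substring: "dfd" with length 3

3


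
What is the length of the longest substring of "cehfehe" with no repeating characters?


Input: "cehfehe"
Sliding window (track last position of each char):
  Position 0 ('c'): window [0,0] length 1 -- new best
  Position 1 ('e'): window [0,1] length 2 -- new best
  Position 2 ('h'): window [0,2] length 3 -- new best
  Position 3 ('f'): window [0,3] length 4 -- new best
  Position 4 ('e'): repeat (last at 1), move window start to 2
  Position 4 ('e'): window [2,4] length 3
  Position 5 ('h'): repeat (last at 2), move window start to 3
  Position 5 ('h'): window [3,5] length 3
  Position 6 ('e'): repeat (last at 4), move window start to 5
  Position 6 ('e'): window [5,6] length 2
Longest substring with no repeats: "cehf" with length 4

4


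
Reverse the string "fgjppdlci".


Input: fgjppdlci
Reading characters right to left:
  Position 8: 'i'
  Position 7: 'c'
  Position 6: 'l'
  Position 5: 'd'
  Position 4: 'p'
  Position 3: 'p'
  Position 2: 'j'
  Position 1: 'g'
  Position 0: 'f'
Reversed: icldppjgf

icldppjgf


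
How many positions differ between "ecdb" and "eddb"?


Comparing "ecdb" and "eddb" position by position:
  Position 0: 'e' vs 'e' => same
  Position 1: 'c' vs 'd' => DIFFER
  Position 2: 'd' vs 'd' => same
  Position 3: 'b' vs 'b' => same
Positions that differ: 1

1


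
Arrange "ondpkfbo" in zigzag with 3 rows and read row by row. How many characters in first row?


Zigzag "ondpkfbo" into 3 rows:
Placing characters:
  'o' => row 0
  'n' => row 1
  'd' => row 2
  'p' => row 1
  'k' => row 0
  'f' => row 1
  'b' => row 2
  'o' => row 1
Rows:
  Row 0: "ok"
  Row 1: "npfo"
  Row 2: "db"
First row length: 2

2


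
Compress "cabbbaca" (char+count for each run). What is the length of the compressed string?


Input: cabbbaca
Runs:
  'c' x 1 => "c1"
  'a' x 1 => "a1"
  'b' x 3 => "b3"
  'a' x 1 => "a1"
  'c' x 1 => "c1"
  'a' x 1 => "a1"
Compressed: "c1a1b3a1c1a1"
Compressed length: 12

12


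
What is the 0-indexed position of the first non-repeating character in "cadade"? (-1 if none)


Input: cadade
Character frequencies:
  'a': 2
  'c': 1
  'd': 2
  'e': 1
Scanning left to right for freq == 1:
  Position 0 ('c'): unique! => answer = 0

0


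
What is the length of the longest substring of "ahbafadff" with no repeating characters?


Input: "ahbafadff"
Sliding window (track last position of each char):
  Position 0 ('a'): window [0,0] length 1 -- new best
  Position 1 ('h'): window [0,1] length 2 -- new best
  Position 2 ('b'): window [0,2] length 3 -- new best
  Position 3 ('a'): repeat (last at 0), move window start to 1
  Position 3 ('a'): window [1,3] length 3
  Position 4 ('f'): window [1,4] length 4 -- new best
  Position 5 ('a'): repeat (last at 3), move window start to 4
  Position 5 ('a'): window [4,5] length 2
  Position 6 ('d'): window [4,6] length 3
  Position 7 ('f'): repeat (last at 4), move window start to 5
  Position 7 ('f'): window [5,7] length 3
  Position 8 ('f'): repeat (last at 7), move window start to 8
  Position 8 ('f'): window [8,8] length 1
Longest substring with no repeats: "hbaf" with length 4

4


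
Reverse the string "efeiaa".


Input: efeiaa
Reading characters right to left:
  Position 5: 'a'
  Position 4: 'a'
  Position 3: 'i'
  Position 2: 'e'
  Position 1: 'f'
  Position 0: 'e'
Reversed: aaiefe

aaiefe


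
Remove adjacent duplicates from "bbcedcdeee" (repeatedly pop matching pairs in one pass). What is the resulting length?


Input: bbcedcdeee
Stack-based adjacent duplicate removal:
  Read 'b': push. Stack: b
  Read 'b': matches stack top 'b' => pop. Stack: (empty)
  Read 'c': push. Stack: c
  Read 'e': push. Stack: ce
  Read 'd': push. Stack: ced
  Read 'c': push. Stack: cedc
  Read 'd': push. Stack: cedcd
  Read 'e': push. Stack: cedcde
  Read 'e': matches stack top 'e' => pop. Stack: cedcd
  Read 'e': push. Stack: cedcde
Final stack: "cedcde" (length 6)

6


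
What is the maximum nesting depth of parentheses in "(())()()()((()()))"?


Input: "(())()()()((()()))"
Tracking depth:
  Position 0 '(': depth becomes 1
  Position 1 '(': depth becomes 2
  Position 2 ')': depth becomes 1
  Position 3 ')': depth becomes 0
  Position 4 '(': depth becomes 1
  Position 5 ')': depth becomes 0
  Position 6 '(': depth becomes 1
  Position 7 ')': depth becomes 0
  Position 8 '(': depth becomes 1
  Position 9 ')': depth becomes 0
  Position 10 '(': depth becomes 1
  Position 11 '(': depth becomes 2
  Position 12 '(': depth becomes 3
  Position 13 ')': depth becomes 2
  Position 14 '(': depth becomes 3
  Position 15 ')': depth becomes 2
  Position 16 ')': depth becomes 1
  Position 17 ')': depth becomes 0
Maximum depth reached: 3

3


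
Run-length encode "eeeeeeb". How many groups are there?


Input: eeeeeeb
Scanning for consecutive runs:
  Group 1: 'e' x 6 (positions 0-5)
  Group 2: 'b' x 1 (positions 6-6)
Total groups: 2

2


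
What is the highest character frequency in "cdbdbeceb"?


Input: cdbdbeceb
Character counts:
  'b': 3
  'c': 2
  'd': 2
  'e': 2
Maximum frequency: 3

3


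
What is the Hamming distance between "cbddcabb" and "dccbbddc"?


Comparing "cbddcabb" and "dccbbddc" position by position:
  Position 0: 'c' vs 'd' => differ
  Position 1: 'b' vs 'c' => differ
  Position 2: 'd' vs 'c' => differ
  Position 3: 'd' vs 'b' => differ
  Position 4: 'c' vs 'b' => differ
  Position 5: 'a' vs 'd' => differ
  Position 6: 'b' vs 'd' => differ
  Position 7: 'b' vs 'c' => differ
Total differences (Hamming distance): 8

8


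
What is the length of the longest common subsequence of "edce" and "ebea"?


LCS of "edce" and "ebea"
DP table:
           e    b    e    a
      0    0    0    0    0
  e   0    1    1    1    1
  d   0    1    1    1    1
  c   0    1    1    1    1
  e   0    1    1    2    2
LCS length = dp[4][4] = 2

2


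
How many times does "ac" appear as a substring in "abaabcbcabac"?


Searching for "ac" in "abaabcbcabac"
Scanning each position:
  Position 0: "ab" => no
  Position 1: "ba" => no
  Position 2: "aa" => no
  Position 3: "ab" => no
  Position 4: "bc" => no
  Position 5: "cb" => no
  Position 6: "bc" => no
  Position 7: "ca" => no
  Position 8: "ab" => no
  Position 9: "ba" => no
  Position 10: "ac" => MATCH
Total occurrences: 1

1


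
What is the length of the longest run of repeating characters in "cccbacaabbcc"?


Input: "cccbacaabbcc"
Scanning for longest run:
  Position 1 ('c'): continues run of 'c', length=2
  Position 2 ('c'): continues run of 'c', length=3
  Position 3 ('b'): new char, reset run to 1
  Position 4 ('a'): new char, reset run to 1
  Position 5 ('c'): new char, reset run to 1
  Position 6 ('a'): new char, reset run to 1
  Position 7 ('a'): continues run of 'a', length=2
  Position 8 ('b'): new char, reset run to 1
  Position 9 ('b'): continues run of 'b', length=2
  Position 10 ('c'): new char, reset run to 1
  Position 11 ('c'): continues run of 'c', length=2
Longest run: 'c' with length 3

3


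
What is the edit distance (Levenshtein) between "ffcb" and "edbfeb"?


Computing edit distance: "ffcb" -> "edbfeb"
DP table:
           e    d    b    f    e    b
      0    1    2    3    4    5    6
  f   1    1    2    3    3    4    5
  f   2    2    2    3    3    4    5
  c   3    3    3    3    4    4    5
  b   4    4    4    3    4    5    4
Edit distance = dp[4][6] = 4

4


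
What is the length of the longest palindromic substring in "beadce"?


Input: "beadce"
Checking substrings for palindromes:
  No multi-char palindromic substrings found
Longest palindromic substring: "b" with length 1

1


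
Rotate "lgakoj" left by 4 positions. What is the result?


Input: "lgakoj", rotate left by 4
First 4 characters: "lgak"
Remaining characters: "oj"
Concatenate remaining + first: "oj" + "lgak" = "ojlgak"

ojlgak


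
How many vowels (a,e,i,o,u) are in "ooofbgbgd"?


Input: ooofbgbgd
Checking each character:
  'o' at position 0: vowel (running total: 1)
  'o' at position 1: vowel (running total: 2)
  'o' at position 2: vowel (running total: 3)
  'f' at position 3: consonant
  'b' at position 4: consonant
  'g' at position 5: consonant
  'b' at position 6: consonant
  'g' at position 7: consonant
  'd' at position 8: consonant
Total vowels: 3

3


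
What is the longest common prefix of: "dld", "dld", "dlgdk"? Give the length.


Words: dld, dld, dlgdk
  Position 0: all 'd' => match
  Position 1: all 'l' => match
  Position 2: ('d', 'd', 'g') => mismatch, stop
LCP = "dl" (length 2)

2


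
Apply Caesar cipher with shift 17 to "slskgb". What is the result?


Caesar cipher: shift "slskgb" by 17
  's' (pos 18) + 17 = pos 9 = 'j'
  'l' (pos 11) + 17 = pos 2 = 'c'
  's' (pos 18) + 17 = pos 9 = 'j'
  'k' (pos 10) + 17 = pos 1 = 'b'
  'g' (pos 6) + 17 = pos 23 = 'x'
  'b' (pos 1) + 17 = pos 18 = 's'
Result: jcjbxs

jcjbxs


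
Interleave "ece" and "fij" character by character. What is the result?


Interleaving "ece" and "fij":
  Position 0: 'e' from first, 'f' from second => "ef"
  Position 1: 'c' from first, 'i' from second => "ci"
  Position 2: 'e' from first, 'j' from second => "ej"
Result: efciej

efciej


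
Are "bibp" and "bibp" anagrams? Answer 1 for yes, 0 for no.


Strings: "bibp", "bibp"
Sorted first:  bbip
Sorted second: bbip
Sorted forms match => anagrams

1


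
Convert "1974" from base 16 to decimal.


Input: "1974" in base 16
Positional expansion:
  Digit '1' (value 1) x 16^3 = 4096
  Digit '9' (value 9) x 16^2 = 2304
  Digit '7' (value 7) x 16^1 = 112
  Digit '4' (value 4) x 16^0 = 4
Sum = 6516

6516


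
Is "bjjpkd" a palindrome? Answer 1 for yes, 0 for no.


Input: bjjpkd
Reversed: dkpjjb
  Compare pos 0 ('b') with pos 5 ('d'): MISMATCH
  Compare pos 1 ('j') with pos 4 ('k'): MISMATCH
  Compare pos 2 ('j') with pos 3 ('p'): MISMATCH
Result: not a palindrome

0


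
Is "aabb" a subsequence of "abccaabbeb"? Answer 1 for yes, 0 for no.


Check if "aabb" is a subsequence of "abccaabbeb"
Greedy scan:
  Position 0 ('a'): matches sub[0] = 'a'
  Position 1 ('b'): no match needed
  Position 2 ('c'): no match needed
  Position 3 ('c'): no match needed
  Position 4 ('a'): matches sub[1] = 'a'
  Position 5 ('a'): no match needed
  Position 6 ('b'): matches sub[2] = 'b'
  Position 7 ('b'): matches sub[3] = 'b'
  Position 8 ('e'): no match needed
  Position 9 ('b'): no match needed
All 4 characters matched => is a subsequence

1


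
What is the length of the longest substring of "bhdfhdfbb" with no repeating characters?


Input: "bhdfhdfbb"
Sliding window (track last position of each char):
  Position 0 ('b'): window [0,0] length 1 -- new best
  Position 1 ('h'): window [0,1] length 2 -- new best
  Position 2 ('d'): window [0,2] length 3 -- new best
  Position 3 ('f'): window [0,3] length 4 -- new best
  Position 4 ('h'): repeat (last at 1), move window start to 2
  Position 4 ('h'): window [2,4] length 3
  Position 5 ('d'): repeat (last at 2), move window start to 3
  Position 5 ('d'): window [3,5] length 3
  Position 6 ('f'): repeat (last at 3), move window start to 4
  Position 6 ('f'): window [4,6] length 3
  Position 7 ('b'): window [4,7] length 4
  Position 8 ('b'): repeat (last at 7), move window start to 8
  Position 8 ('b'): window [8,8] length 1
Longest substring with no repeats: "bhdf" with length 4

4
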